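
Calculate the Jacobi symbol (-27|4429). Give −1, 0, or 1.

1

First reduce: -27 ≡ 4402 (mod 4429).
Pull out 2: since 4429 ≡ 5 (mod 8), (2/4429) = -1.
Reciprocity: 2201 ≡ 1 and 4429 ≡ 1 (mod 4), so (2201/4429) = +(4429/2201).
Reduce top mod 2201: now compute (27/2201).
Reciprocity: 27 ≡ 3 and 2201 ≡ 1 (mod 4), so (27/2201) = +(2201/27).
Reduce top mod 27: now compute (14/27).
Pull out 2: since 27 ≡ 3 (mod 8), (2/27) = -1.
Reciprocity: 7 ≡ 3 and 27 ≡ 3 (mod 4), so (7/27) = −(27/7).
Reduce top mod 7: now compute (6/7).
Pull out 2: since 7 ≡ 7 (mod 8), (2/7) = +1.
Reciprocity: 3 ≡ 3 and 7 ≡ 3 (mod 4), so (3/7) = −(7/3).
Reduce top mod 3: now compute (1/3).
Reached (1/3) = 1. Collecting the sign flips along the way, the symbol is +1.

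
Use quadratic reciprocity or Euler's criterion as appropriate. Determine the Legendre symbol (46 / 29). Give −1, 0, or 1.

-1

First reduce: 46 ≡ 17 (mod 29).
Reciprocity: 17 ≡ 1 and 29 ≡ 1 (mod 4), so (17/29) = +(29/17).
Reduce top mod 17: now compute (12/17).
Pull out 2^2: since 17 ≡ 1 (mod 8), (2/17) = +1, so (2/17)^2 = +1.
Reciprocity: 3 ≡ 3 and 17 ≡ 1 (mod 4), so (3/17) = +(17/3).
Reduce top mod 3: now compute (2/3).
Pull out 2: since 3 ≡ 3 (mod 8), (2/3) = -1.
Reached (1/3) = 1. Collecting the sign flips along the way, the symbol is -1.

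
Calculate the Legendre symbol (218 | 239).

Pull out 2: since 239 ≡ 7 (mod 8), (2/239) = +1.
Reciprocity: 109 ≡ 1 and 239 ≡ 3 (mod 4), so (109/239) = +(239/109).
Reduce top mod 109: now compute (21/109).
Reciprocity: 21 ≡ 1 and 109 ≡ 1 (mod 4), so (21/109) = +(109/21).
Reduce top mod 21: now compute (4/21).
Pull out 2^2: since 21 ≡ 5 (mod 8), (2/21) = -1, so (2/21)^2 = +1.
Reached (1/21) = 1. Collecting the sign flips along the way, the symbol is +1.

1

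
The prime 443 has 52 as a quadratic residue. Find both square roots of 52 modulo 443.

Since 443 ≡ 3 (mod 4), a square root of 52 is 52^((443+1)/4) = 52^111 mod 443.
Repeated squaring: 52^2≡46, 52^4≡344, 52^8≡55, 52^16≡367, 52^32≡17, 52^64≡289 (mod 443).
52^111 = 52^(64+32+8+4+2+1) ≡ 146 (mod 443).
Check: 146² = 21316 ≡ 52 (mod 443). The two roots are 146 and 297.

146, 297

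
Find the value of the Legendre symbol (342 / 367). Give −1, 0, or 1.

Euler's criterion: (342/367) ≡ 342^183 (mod 367).
342^2 ≡ 258 (mod 367)
342^4 ≡ 137 (mod 367)
342^8 ≡ 52 (mod 367)
342^16 ≡ 135 (mod 367)
342^32 ≡ 242 (mod 367)
342^64 ≡ 211 (mod 367)
342^128 ≡ 114 (mod 367)
342^183 = 342^(128+32+16+4+2+1) ≡ 366 (mod 367).
Result is 366 ≡ −1, so (342/367) = −1.

-1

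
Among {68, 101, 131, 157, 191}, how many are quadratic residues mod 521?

1

(68/521) = -1 → non-residue.
(101/521) = +1 → QR.
(131/521) = -1 → non-residue.
(157/521) = -1 → non-residue.
(191/521) = -1 → non-residue.
Total quadratic residues among the 5: 1.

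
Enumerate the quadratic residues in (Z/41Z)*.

1,2,4,5,8,9,10,16,18,20,21,23,25,31,32,33,36,37,39,40

Square k = 1,…,20 (k and 41−k give the same square):
1²=1, 2²=4, 3²=9, 4²=16, 5²=25, 6²=36, 7²≡8, 8²≡23, 9²≡40, 10²≡18, 11²≡39, 12²≡21, 13²≡5, 14²≡32, 15²≡20, 16²≡10, 17²≡2, 18²≡37, 19²≡33, 20²≡31 (mod 41).
So the quadratic residues mod 41 are {1, 2, 4, 5, 8, 9, 10, 16, 18, 20, 21, 23, 25, 31, 32, 33, 36, 37, 39, 40}.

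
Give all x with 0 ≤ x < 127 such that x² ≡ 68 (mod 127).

Since 127 ≡ 3 (mod 4), a square root of 68 is 68^((127+1)/4) = 68^32 mod 127.
Repeated squaring: 68^2≡52, 68^4≡37, 68^8≡99, 68^16≡22, 68^32≡103 (mod 127).
68^32 = 68^(32) ≡ 103 (mod 127).
Check: 103² = 10609 ≡ 68 (mod 127). The two roots are 24 and 103.

24, 103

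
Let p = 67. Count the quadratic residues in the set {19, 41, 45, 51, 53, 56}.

2

(19/67) = +1 → QR.
(41/67) = -1 → non-residue.
(45/67) = -1 → non-residue.
(51/67) = -1 → non-residue.
(53/67) = -1 → non-residue.
(56/67) = +1 → QR.
Total quadratic residues among the 6: 2.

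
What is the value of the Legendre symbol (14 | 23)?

Pull out 2: since 23 ≡ 7 (mod 8), (2/23) = +1.
Reciprocity: 7 ≡ 3 and 23 ≡ 3 (mod 4), so (7/23) = −(23/7).
Reduce top mod 7: now compute (2/7).
Pull out 2: since 7 ≡ 7 (mod 8), (2/7) = +1.
Reached (1/7) = 1. Collecting the sign flips along the way, the symbol is -1.

-1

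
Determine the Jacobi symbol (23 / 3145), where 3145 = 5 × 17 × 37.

-1

Reciprocity: 23 ≡ 3 and 3145 ≡ 1 (mod 4), so (23/3145) = +(3145/23).
Reduce top mod 23: now compute (17/23).
Reciprocity: 17 ≡ 1 and 23 ≡ 3 (mod 4), so (17/23) = +(23/17).
Reduce top mod 17: now compute (6/17).
Pull out 2: since 17 ≡ 1 (mod 8), (2/17) = +1.
Reciprocity: 3 ≡ 3 and 17 ≡ 1 (mod 4), so (3/17) = +(17/3).
Reduce top mod 3: now compute (2/3).
Pull out 2: since 3 ≡ 3 (mod 8), (2/3) = -1.
Reached (1/3) = 1. Collecting the sign flips along the way, the symbol is -1.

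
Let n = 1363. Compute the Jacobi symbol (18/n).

Pull out 2: since 1363 ≡ 3 (mod 8), (2/1363) = -1.
Reciprocity: 9 ≡ 1 and 1363 ≡ 3 (mod 4), so (9/1363) = +(1363/9).
Reduce top mod 9: now compute (4/9).
Pull out 2^2: since 9 ≡ 1 (mod 8), (2/9) = +1, so (2/9)^2 = +1.
Reached (1/9) = 1. Collecting the sign flips along the way, the symbol is -1.

-1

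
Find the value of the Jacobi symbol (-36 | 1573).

First reduce: -36 ≡ 1537 (mod 1573).
Reciprocity: 1537 ≡ 1 and 1573 ≡ 1 (mod 4), so (1537/1573) = +(1573/1537).
Reduce top mod 1537: now compute (36/1537).
Pull out 2^2: since 1537 ≡ 1 (mod 8), (2/1537) = +1, so (2/1537)^2 = +1.
Reciprocity: 9 ≡ 1 and 1537 ≡ 1 (mod 4), so (9/1537) = +(1537/9).
Reduce top mod 9: now compute (7/9).
Reciprocity: 7 ≡ 3 and 9 ≡ 1 (mod 4), so (7/9) = +(9/7).
Reduce top mod 7: now compute (2/7).
Pull out 2: since 7 ≡ 7 (mod 8), (2/7) = +1.
Reached (1/7) = 1. Collecting the sign flips along the way, the symbol is +1.

1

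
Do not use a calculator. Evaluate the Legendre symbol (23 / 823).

Reciprocity: 23 ≡ 3 and 823 ≡ 3 (mod 4), so (23/823) = −(823/23).
Reduce top mod 23: now compute (18/23).
Pull out 2: since 23 ≡ 7 (mod 8), (2/23) = +1.
Reciprocity: 9 ≡ 1 and 23 ≡ 3 (mod 4), so (9/23) = +(23/9).
Reduce top mod 9: now compute (5/9).
Reciprocity: 5 ≡ 1 and 9 ≡ 1 (mod 4), so (5/9) = +(9/5).
Reduce top mod 5: now compute (4/5).
Pull out 2^2: since 5 ≡ 5 (mod 8), (2/5) = -1, so (2/5)^2 = +1.
Reached (1/5) = 1. Collecting the sign flips along the way, the symbol is -1.

-1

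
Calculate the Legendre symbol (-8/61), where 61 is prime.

-1

First reduce: -8 ≡ 53 (mod 61).
Reciprocity: 53 ≡ 1 and 61 ≡ 1 (mod 4), so (53/61) = +(61/53).
Reduce top mod 53: now compute (8/53).
Pull out 2^3: since 53 ≡ 5 (mod 8), (2/53) = -1, so (2/53)^3 = -1.
Reached (1/53) = 1. Collecting the sign flips along the way, the symbol is -1.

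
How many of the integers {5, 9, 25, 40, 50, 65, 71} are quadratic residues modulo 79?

(5/79) = +1 → QR.
(9/79) = +1 → QR.
(25/79) = +1 → QR.
(40/79) = +1 → QR.
(50/79) = +1 → QR.
(65/79) = +1 → QR.
(71/79) = -1 → non-residue.
Total quadratic residues among the 7: 6.

6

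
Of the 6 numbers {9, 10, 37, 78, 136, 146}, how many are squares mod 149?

2

(9/149) = +1 → QR.
(10/149) = -1 → non-residue.
(37/149) = +1 → QR.
(78/149) = -1 → non-residue.
(136/149) = -1 → non-residue.
(146/149) = -1 → non-residue.
Total quadratic residues among the 6: 2.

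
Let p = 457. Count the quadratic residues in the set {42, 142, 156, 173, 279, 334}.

1

(42/457) = +1 → QR.
(142/457) = -1 → non-residue.
(156/457) = -1 → non-residue.
(173/457) = -1 → non-residue.
(279/457) = -1 → non-residue.
(334/457) = -1 → non-residue.
Total quadratic residues among the 6: 1.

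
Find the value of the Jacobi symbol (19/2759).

Reciprocity: 19 ≡ 3 and 2759 ≡ 3 (mod 4), so (19/2759) = −(2759/19).
Reduce top mod 19: now compute (4/19).
Pull out 2^2: since 19 ≡ 3 (mod 8), (2/19) = -1, so (2/19)^2 = +1.
Reached (1/19) = 1. Collecting the sign flips along the way, the symbol is -1.

-1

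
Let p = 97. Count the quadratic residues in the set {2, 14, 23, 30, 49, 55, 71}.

(2/97) = +1 → QR.
(14/97) = -1 → non-residue.
(23/97) = -1 → non-residue.
(30/97) = -1 → non-residue.
(49/97) = +1 → QR.
(55/97) = -1 → non-residue.
(71/97) = -1 → non-residue.
Total quadratic residues among the 7: 2.

2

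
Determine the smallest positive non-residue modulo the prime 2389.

2

(2/2389) = −1, so 2 is the smallest positive non-residue mod 2389.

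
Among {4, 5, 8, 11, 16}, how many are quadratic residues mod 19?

(4/19) = +1 → QR.
(5/19) = +1 → QR.
(8/19) = -1 → non-residue.
(11/19) = +1 → QR.
(16/19) = +1 → QR.
Total quadratic residues among the 5: 4.

4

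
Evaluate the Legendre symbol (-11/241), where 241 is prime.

-1

Euler's criterion: (-11/241) ≡ 230^120 (mod 241).
230^2 ≡ 121 (mod 241)
230^4 ≡ 181 (mod 241)
230^8 ≡ 226 (mod 241)
230^16 ≡ 225 (mod 241)
230^32 ≡ 15 (mod 241)
230^64 ≡ 225 (mod 241)
230^120 = 230^(64+32+16+8) ≡ 240 (mod 241).
Result is 240 ≡ −1, so (-11/241) = −1.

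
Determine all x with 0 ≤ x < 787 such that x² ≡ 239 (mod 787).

Since 787 ≡ 3 (mod 4), a square root of 239 is 239^((787+1)/4) = 239^197 mod 787.
Repeated squaring: 239^2≡457, 239^4≡294, 239^8≡653, 239^16≡642, 239^32≡563, 239^64≡595, 239^128≡662 (mod 787).
239^197 = 239^(128+64+4+1) ≡ 400 (mod 787).
Check: 400² = 160000 ≡ 239 (mod 787). The two roots are 387 and 400.

387, 400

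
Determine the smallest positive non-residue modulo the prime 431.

7

(2/431) = +1, so 2 is a residue.
(3/431) = +1, so 3 is a residue.
(4/431) = +1, so 4 is a residue.
(5/431) = +1, so 5 is a residue.
(6/431) = +1, so 6 is a residue.
(7/431) = −1, so 7 is the smallest positive non-residue mod 431.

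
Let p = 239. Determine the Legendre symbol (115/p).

-1

Euler's criterion: (115/239) ≡ 115^119 (mod 239).
115^2 ≡ 80 (mod 239)
115^4 ≡ 186 (mod 239)
115^8 ≡ 180 (mod 239)
115^16 ≡ 135 (mod 239)
115^32 ≡ 61 (mod 239)
115^64 ≡ 136 (mod 239)
115^119 = 115^(64+32+16+4+2+1) ≡ 238 (mod 239).
Result is 238 ≡ −1, so (115/239) = −1.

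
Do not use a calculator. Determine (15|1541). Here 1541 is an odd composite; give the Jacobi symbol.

Reciprocity: 15 ≡ 3 and 1541 ≡ 1 (mod 4), so (15/1541) = +(1541/15).
Reduce top mod 15: now compute (11/15).
Reciprocity: 11 ≡ 3 and 15 ≡ 3 (mod 4), so (11/15) = −(15/11).
Reduce top mod 11: now compute (4/11).
Pull out 2^2: since 11 ≡ 3 (mod 8), (2/11) = -1, so (2/11)^2 = +1.
Reached (1/11) = 1. Collecting the sign flips along the way, the symbol is -1.

-1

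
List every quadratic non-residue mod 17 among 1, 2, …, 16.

Square k = 1,…,8 (k and 17−k give the same square):
1²=1, 2²=4, 3²=9, 4²=16, 5²≡8, 6²≡2, 7²≡15, 8²≡13 (mod 17).
The residues are {1, 2, 4, 8, 9, 13, 15, 16}; the non-residues are the remaining 8 nonzero classes.

3, 5, 6, 7, 10, 11, 12, 14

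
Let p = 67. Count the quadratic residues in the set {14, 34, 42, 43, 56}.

(14/67) = +1 → QR.
(34/67) = -1 → non-residue.
(42/67) = -1 → non-residue.
(43/67) = -1 → non-residue.
(56/67) = +1 → QR.
Total quadratic residues among the 5: 2.

2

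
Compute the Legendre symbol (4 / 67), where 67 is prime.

1

Pull out 2^2: since 67 ≡ 3 (mod 8), (2/67) = -1, so (2/67)^2 = +1.
Reached (1/67) = 1. Collecting the sign flips along the way, the symbol is +1.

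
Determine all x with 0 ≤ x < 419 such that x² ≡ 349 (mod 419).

Since 419 ≡ 3 (mod 4), a square root of 349 is 349^((419+1)/4) = 349^105 mod 419.
Repeated squaring: 349^2≡291, 349^4≡43, 349^8≡173, 349^16≡180, 349^32≡137, 349^64≡333 (mod 419).
349^105 = 349^(64+32+8+1) ≡ 45 (mod 419).
Check: 45² = 2025 ≡ 349 (mod 419). The two roots are 45 and 374.

45, 374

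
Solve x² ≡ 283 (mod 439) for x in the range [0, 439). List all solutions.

40, 399

Since 439 ≡ 3 (mod 4), a square root of 283 is 283^((439+1)/4) = 283^110 mod 439.
Repeated squaring: 283^2≡191, 283^4≡44, 283^8≡180, 283^16≡353, 283^32≡372, 283^64≡99 (mod 439).
283^110 = 283^(64+32+8+4+2) ≡ 40 (mod 439).
Check: 40² = 1600 ≡ 283 (mod 439). The two roots are 40 and 399.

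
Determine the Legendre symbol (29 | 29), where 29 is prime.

0

First reduce: 29 ≡ 0 (mod 29).
Top reduces to 0: gcd > 1, so the symbol is 0.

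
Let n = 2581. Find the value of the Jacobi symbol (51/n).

-1

Reciprocity: 51 ≡ 3 and 2581 ≡ 1 (mod 4), so (51/2581) = +(2581/51).
Reduce top mod 51: now compute (31/51).
Reciprocity: 31 ≡ 3 and 51 ≡ 3 (mod 4), so (31/51) = −(51/31).
Reduce top mod 31: now compute (20/31).
Pull out 2^2: since 31 ≡ 7 (mod 8), (2/31) = +1, so (2/31)^2 = +1.
Reciprocity: 5 ≡ 1 and 31 ≡ 3 (mod 4), so (5/31) = +(31/5).
Reduce top mod 5: now compute (1/5).
Reached (1/5) = 1. Collecting the sign flips along the way, the symbol is -1.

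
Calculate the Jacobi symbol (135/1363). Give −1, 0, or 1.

Reciprocity: 135 ≡ 3 and 1363 ≡ 3 (mod 4), so (135/1363) = −(1363/135).
Reduce top mod 135: now compute (13/135).
Reciprocity: 13 ≡ 1 and 135 ≡ 3 (mod 4), so (13/135) = +(135/13).
Reduce top mod 13: now compute (5/13).
Reciprocity: 5 ≡ 1 and 13 ≡ 1 (mod 4), so (5/13) = +(13/5).
Reduce top mod 5: now compute (3/5).
Reciprocity: 3 ≡ 3 and 5 ≡ 1 (mod 4), so (3/5) = +(5/3).
Reduce top mod 3: now compute (2/3).
Pull out 2: since 3 ≡ 3 (mod 8), (2/3) = -1.
Reached (1/3) = 1. Collecting the sign flips along the way, the symbol is +1.

1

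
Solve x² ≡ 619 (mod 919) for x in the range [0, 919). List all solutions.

131, 788

Since 919 ≡ 3 (mod 4), a square root of 619 is 619^((919+1)/4) = 619^230 mod 919.
Repeated squaring: 619^2≡857, 619^4≡168, 619^8≡654, 619^16≡381, 619^32≡878, 619^64≡762, 619^128≡755 (mod 919).
619^230 = 619^(128+64+32+4+2) ≡ 131 (mod 919).
Check: 131² = 17161 ≡ 619 (mod 919). The two roots are 131 and 788.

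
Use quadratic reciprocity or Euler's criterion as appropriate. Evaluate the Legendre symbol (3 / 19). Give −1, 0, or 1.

-1

Euler's criterion: (3/19) ≡ 3^9 (mod 19).
3^2 ≡ 9 (mod 19)
3^4 ≡ 5 (mod 19)
3^8 ≡ 6 (mod 19)
3^9 = 3^(8+1) ≡ 18 (mod 19).
Result is 18 ≡ −1, so (3/19) = −1.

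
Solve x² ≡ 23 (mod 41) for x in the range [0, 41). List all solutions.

8, 33

41 ≡ 1 (mod 4), so we find a root by search.
Trying successive values, 8² = 64 ≡ 23 (mod 41). The other root is 41 − 8 = 33.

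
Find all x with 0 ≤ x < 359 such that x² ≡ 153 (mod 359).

Since 359 ≡ 3 (mod 4), a square root of 153 is 153^((359+1)/4) = 153^90 mod 359.
Repeated squaring: 153^2≡74, 153^4≡91, 153^8≡24, 153^16≡217, 153^32≡60, 153^64≡10 (mod 359).
153^90 = 153^(64+16+8+2) ≡ 55 (mod 359).
Check: 55² = 3025 ≡ 153 (mod 359). The two roots are 55 and 304.

55, 304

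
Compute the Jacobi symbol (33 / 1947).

0

Reciprocity: 33 ≡ 1 and 1947 ≡ 3 (mod 4), so (33/1947) = +(1947/33).
Reduce top mod 33: now compute (0/33).
Top reduces to 0: gcd > 1, so the symbol is 0.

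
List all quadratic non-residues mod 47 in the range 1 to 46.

5,10,11,13,15,19,20,22,23,26,29,30,31,33,35,38,39,40,41,43,44,45,46

Square k = 1,…,23 (k and 47−k give the same square):
1²=1, 2²=4, 3²=9, 4²=16, 5²=25, 6²=36, 7²≡2, 8²≡17, 9²≡34, 10²≡6, 11²≡27, 12²≡3, 13²≡28, 14²≡8, 15²≡37, 16²≡21, 17²≡7, 18²≡42, 19²≡32, 20²≡24, 21²≡18, 22²≡14, 23²≡12 (mod 47).
The residues are {1, 2, 3, 4, 6, 7, 8, 9, 12, 14, 16, 17, 18, 21, 24, 25, 27, 28, 32, 34, 36, 37, 42}; the non-residues are the remaining 23 nonzero classes.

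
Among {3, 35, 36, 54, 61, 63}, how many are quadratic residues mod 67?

3

(3/67) = -1 → non-residue.
(35/67) = +1 → QR.
(36/67) = +1 → QR.
(54/67) = +1 → QR.
(61/67) = -1 → non-residue.
(63/67) = -1 → non-residue.
Total quadratic residues among the 6: 3.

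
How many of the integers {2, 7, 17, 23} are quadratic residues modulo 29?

2

(2/29) = -1 → non-residue.
(7/29) = +1 → QR.
(17/29) = -1 → non-residue.
(23/29) = +1 → QR.
Total quadratic residues among the 4: 2.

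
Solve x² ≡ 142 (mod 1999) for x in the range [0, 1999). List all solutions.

Since 1999 ≡ 3 (mod 4), a square root of 142 is 142^((1999+1)/4) = 142^500 mod 1999.
Repeated squaring: 142^2≡174, 142^4≡291, 142^8≡723, 142^16≡990, 142^32≡590, 142^64≡274, 142^128≡1113, 142^256≡1388 (mod 1999).
142^500 = 142^(256+128+64+32+16+4) ≡ 1709 (mod 1999).
Check: 1709² = 2920681 ≡ 142 (mod 1999). The two roots are 290 and 1709.

290, 1709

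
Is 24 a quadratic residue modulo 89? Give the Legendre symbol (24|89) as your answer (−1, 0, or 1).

Pull out 2^3: since 89 ≡ 1 (mod 8), (2/89) = +1, so (2/89)^3 = +1.
Reciprocity: 3 ≡ 3 and 89 ≡ 1 (mod 4), so (3/89) = +(89/3).
Reduce top mod 3: now compute (2/3).
Pull out 2: since 3 ≡ 3 (mod 8), (2/3) = -1.
Reached (1/3) = 1. Collecting the sign flips along the way, the symbol is -1.

-1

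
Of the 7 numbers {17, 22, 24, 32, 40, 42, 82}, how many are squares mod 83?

(17/83) = +1 → QR.
(22/83) = -1 → non-residue.
(24/83) = -1 → non-residue.
(32/83) = -1 → non-residue.
(40/83) = +1 → QR.
(42/83) = -1 → non-residue.
(82/83) = -1 → non-residue.
Total quadratic residues among the 7: 2.

2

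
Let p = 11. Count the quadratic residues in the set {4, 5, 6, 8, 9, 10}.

3

(4/11) = +1 → QR.
(5/11) = +1 → QR.
(6/11) = -1 → non-residue.
(8/11) = -1 → non-residue.
(9/11) = +1 → QR.
(10/11) = -1 → non-residue.
Total quadratic residues among the 6: 3.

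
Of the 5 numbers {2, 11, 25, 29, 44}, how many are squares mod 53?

4

(2/53) = -1 → non-residue.
(11/53) = +1 → QR.
(25/53) = +1 → QR.
(29/53) = +1 → QR.
(44/53) = +1 → QR.
Total quadratic residues among the 5: 4.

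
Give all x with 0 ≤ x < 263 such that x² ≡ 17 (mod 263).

65, 198

Since 263 ≡ 3 (mod 4), a square root of 17 is 17^((263+1)/4) = 17^66 mod 263.
Repeated squaring: 17^2≡26, 17^4≡150, 17^8≡145, 17^16≡248, 17^32≡225, 17^64≡129 (mod 263).
17^66 = 17^(64+2) ≡ 198 (mod 263).
Check: 198² = 39204 ≡ 17 (mod 263). The two roots are 65 and 198.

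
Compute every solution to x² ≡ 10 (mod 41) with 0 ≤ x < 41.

16, 25

41 ≡ 1 (mod 4), so we find a root by search.
Trying successive values, 16² = 256 ≡ 10 (mod 41). The other root is 41 − 16 = 25.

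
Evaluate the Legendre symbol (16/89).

Euler's criterion: (16/89) ≡ 16^44 (mod 89).
16^2 ≡ 78 (mod 89)
16^4 ≡ 32 (mod 89)
16^8 ≡ 45 (mod 89)
16^16 ≡ 67 (mod 89)
16^32 ≡ 39 (mod 89)
16^44 = 16^(32+8+4) ≡ 1 (mod 89).
Result is 1, so (16/89) = 1.

1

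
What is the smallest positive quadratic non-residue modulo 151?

(2/151) = +1, so 2 is a residue.
(3/151) = −1, so 3 is the smallest positive non-residue mod 151.

3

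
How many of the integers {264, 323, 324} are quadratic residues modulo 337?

(264/337) = -1 → non-residue.
(323/337) = +1 → QR.
(324/337) = +1 → QR.
Total quadratic residues among the 3: 2.

2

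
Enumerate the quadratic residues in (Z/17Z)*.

1 2 4 8 9 13 15 16

Square k = 1,…,8 (k and 17−k give the same square):
1²=1, 2²=4, 3²=9, 4²=16, 5²≡8, 6²≡2, 7²≡15, 8²≡13 (mod 17).
So the quadratic residues mod 17 are {1, 2, 4, 8, 9, 13, 15, 16}.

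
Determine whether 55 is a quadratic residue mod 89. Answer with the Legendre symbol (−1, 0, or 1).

1

Reciprocity: 55 ≡ 3 and 89 ≡ 1 (mod 4), so (55/89) = +(89/55).
Reduce top mod 55: now compute (34/55).
Pull out 2: since 55 ≡ 7 (mod 8), (2/55) = +1.
Reciprocity: 17 ≡ 1 and 55 ≡ 3 (mod 4), so (17/55) = +(55/17).
Reduce top mod 17: now compute (4/17).
Pull out 2^2: since 17 ≡ 1 (mod 8), (2/17) = +1, so (2/17)^2 = +1.
Reached (1/17) = 1. Collecting the sign flips along the way, the symbol is +1.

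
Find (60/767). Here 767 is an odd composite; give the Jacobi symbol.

Pull out 2^2: since 767 ≡ 7 (mod 8), (2/767) = +1, so (2/767)^2 = +1.
Reciprocity: 15 ≡ 3 and 767 ≡ 3 (mod 4), so (15/767) = −(767/15).
Reduce top mod 15: now compute (2/15).
Pull out 2: since 15 ≡ 7 (mod 8), (2/15) = +1.
Reached (1/15) = 1. Collecting the sign flips along the way, the symbol is -1.

-1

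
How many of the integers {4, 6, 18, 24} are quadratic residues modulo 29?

(4/29) = +1 → QR.
(6/29) = +1 → QR.
(18/29) = -1 → non-residue.
(24/29) = +1 → QR.
Total quadratic residues among the 4: 3.

3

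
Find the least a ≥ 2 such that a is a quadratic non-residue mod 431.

(2/431) = +1, so 2 is a residue.
(3/431) = +1, so 3 is a residue.
(4/431) = +1, so 4 is a residue.
(5/431) = +1, so 5 is a residue.
(6/431) = +1, so 6 is a residue.
(7/431) = −1, so 7 is the smallest positive non-residue mod 431.

7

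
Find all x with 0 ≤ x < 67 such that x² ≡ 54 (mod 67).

11, 56

Since 67 ≡ 3 (mod 4), a square root of 54 is 54^((67+1)/4) = 54^17 mod 67.
Repeated squaring: 54^2≡35, 54^4≡19, 54^8≡26, 54^16≡6 (mod 67).
54^17 = 54^(16+1) ≡ 56 (mod 67).
Check: 56² = 3136 ≡ 54 (mod 67). The two roots are 11 and 56.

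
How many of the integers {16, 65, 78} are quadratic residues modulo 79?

2

(16/79) = +1 → QR.
(65/79) = +1 → QR.
(78/79) = -1 → non-residue.
Total quadratic residues among the 3: 2.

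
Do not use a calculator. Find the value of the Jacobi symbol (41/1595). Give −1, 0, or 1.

Reciprocity: 41 ≡ 1 and 1595 ≡ 3 (mod 4), so (41/1595) = +(1595/41).
Reduce top mod 41: now compute (37/41).
Reciprocity: 37 ≡ 1 and 41 ≡ 1 (mod 4), so (37/41) = +(41/37).
Reduce top mod 37: now compute (4/37).
Pull out 2^2: since 37 ≡ 5 (mod 8), (2/37) = -1, so (2/37)^2 = +1.
Reached (1/37) = 1. Collecting the sign flips along the way, the symbol is +1.

1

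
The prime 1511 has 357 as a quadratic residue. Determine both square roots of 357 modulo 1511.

447, 1064

Since 1511 ≡ 3 (mod 4), a square root of 357 is 357^((1511+1)/4) = 357^378 mod 1511.
Repeated squaring: 357^2≡525, 357^4≡623, 357^8≡1313, 357^16≡1429, 357^32≡680, 357^64≡34, 357^128≡1156, 357^256≡612 (mod 1511).
357^378 = 357^(256+64+32+16+8+2) ≡ 1064 (mod 1511).
Check: 1064² = 1132096 ≡ 357 (mod 1511). The two roots are 447 and 1064.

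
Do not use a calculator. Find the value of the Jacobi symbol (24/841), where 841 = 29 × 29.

Pull out 2^3: since 841 ≡ 1 (mod 8), (2/841) = +1, so (2/841)^3 = +1.
Reciprocity: 3 ≡ 3 and 841 ≡ 1 (mod 4), so (3/841) = +(841/3).
Reduce top mod 3: now compute (1/3).
Reached (1/3) = 1. Collecting the sign flips along the way, the symbol is +1.

1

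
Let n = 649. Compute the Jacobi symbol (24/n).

Pull out 2^3: since 649 ≡ 1 (mod 8), (2/649) = +1, so (2/649)^3 = +1.
Reciprocity: 3 ≡ 3 and 649 ≡ 1 (mod 4), so (3/649) = +(649/3).
Reduce top mod 3: now compute (1/3).
Reached (1/3) = 1. Collecting the sign flips along the way, the symbol is +1.

1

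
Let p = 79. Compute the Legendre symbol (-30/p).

1

Euler's criterion: (-30/79) ≡ 49^39 (mod 79).
49^2 ≡ 31 (mod 79)
49^4 ≡ 13 (mod 79)
49^8 ≡ 11 (mod 79)
49^16 ≡ 42 (mod 79)
49^32 ≡ 26 (mod 79)
49^39 = 49^(32+4+2+1) ≡ 1 (mod 79).
Result is 1, so (-30/79) = 1.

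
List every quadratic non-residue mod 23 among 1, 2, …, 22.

Square k = 1,…,11 (k and 23−k give the same square):
1²=1, 2²=4, 3²=9, 4²=16, 5²≡2, 6²≡13, 7²≡3, 8²≡18, 9²≡12, 10²≡8, 11²≡6 (mod 23).
The residues are {1, 2, 3, 4, 6, 8, 9, 12, 13, 16, 18}; the non-residues are the remaining 11 nonzero classes.

5 7 10 11 14 15 17 19 20 21 22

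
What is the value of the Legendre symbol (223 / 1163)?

Euler's criterion: (223/1163) ≡ 223^581 (mod 1163).
223^2 ≡ 883 (mod 1163)
223^4 ≡ 479 (mod 1163)
223^8 ≡ 330 (mod 1163)
223^16 ≡ 741 (mod 1163)
223^32 ≡ 145 (mod 1163)
223^64 ≡ 91 (mod 1163)
223^128 ≡ 140 (mod 1163)
223^256 ≡ 992 (mod 1163)
223^512 ≡ 166 (mod 1163)
223^581 = 223^(512+64+4+1) ≡ 1 (mod 1163).
Result is 1, so (223/1163) = 1.

1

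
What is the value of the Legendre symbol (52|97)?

Pull out 2^2: since 97 ≡ 1 (mod 8), (2/97) = +1, so (2/97)^2 = +1.
Reciprocity: 13 ≡ 1 and 97 ≡ 1 (mod 4), so (13/97) = +(97/13).
Reduce top mod 13: now compute (6/13).
Pull out 2: since 13 ≡ 5 (mod 8), (2/13) = -1.
Reciprocity: 3 ≡ 3 and 13 ≡ 1 (mod 4), so (3/13) = +(13/3).
Reduce top mod 3: now compute (1/3).
Reached (1/3) = 1. Collecting the sign flips along the way, the symbol is -1.

-1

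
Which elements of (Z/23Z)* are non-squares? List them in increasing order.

Square k = 1,…,11 (k and 23−k give the same square):
1²=1, 2²=4, 3²=9, 4²=16, 5²≡2, 6²≡13, 7²≡3, 8²≡18, 9²≡12, 10²≡8, 11²≡6 (mod 23).
The residues are {1, 2, 3, 4, 6, 8, 9, 12, 13, 16, 18}; the non-residues are the remaining 11 nonzero classes.

5, 7, 10, 11, 14, 15, 17, 19, 20, 21, 22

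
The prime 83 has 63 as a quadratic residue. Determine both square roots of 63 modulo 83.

35, 48

Since 83 ≡ 3 (mod 4), a square root of 63 is 63^((83+1)/4) = 63^21 mod 83.
Repeated squaring: 63^2≡68, 63^4≡59, 63^8≡78, 63^16≡25 (mod 83).
63^21 = 63^(16+4+1) ≡ 48 (mod 83).
Check: 48² = 2304 ≡ 63 (mod 83). The two roots are 35 and 48.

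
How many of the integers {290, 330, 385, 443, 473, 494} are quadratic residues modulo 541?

(290/541) = +1 → QR.
(330/541) = +1 → QR.
(385/541) = -1 → non-residue.
(443/541) = -1 → non-residue.
(473/541) = -1 → non-residue.
(494/541) = +1 → QR.
Total quadratic residues among the 6: 3.

3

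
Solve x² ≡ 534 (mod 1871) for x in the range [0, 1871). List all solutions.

Since 1871 ≡ 3 (mod 4), a square root of 534 is 534^((1871+1)/4) = 534^468 mod 1871.
Repeated squaring: 534^2≡764, 534^4≡1815, 534^8≡1265, 534^16≡520, 534^32≡976, 534^64≡237, 534^128≡39, 534^256≡1521 (mod 1871).
534^468 = 534^(256+128+64+16+4) ≡ 584 (mod 1871).
Check: 584² = 341056 ≡ 534 (mod 1871). The two roots are 584 and 1287.

584, 1287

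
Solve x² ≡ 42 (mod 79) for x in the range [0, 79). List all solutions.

Since 79 ≡ 3 (mod 4), a square root of 42 is 42^((79+1)/4) = 42^20 mod 79.
Repeated squaring: 42^2≡26, 42^4≡44, 42^8≡40, 42^16≡20 (mod 79).
42^20 = 42^(16+4) ≡ 11 (mod 79).
Check: 11² = 121 ≡ 42 (mod 79). The two roots are 11 and 68.

11, 68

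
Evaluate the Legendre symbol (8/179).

-1

Pull out 2^3: since 179 ≡ 3 (mod 8), (2/179) = -1, so (2/179)^3 = -1.
Reached (1/179) = 1. Collecting the sign flips along the way, the symbol is -1.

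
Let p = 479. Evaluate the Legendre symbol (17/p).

Reciprocity: 17 ≡ 1 and 479 ≡ 3 (mod 4), so (17/479) = +(479/17).
Reduce top mod 17: now compute (3/17).
Reciprocity: 3 ≡ 3 and 17 ≡ 1 (mod 4), so (3/17) = +(17/3).
Reduce top mod 3: now compute (2/3).
Pull out 2: since 3 ≡ 3 (mod 8), (2/3) = -1.
Reached (1/3) = 1. Collecting the sign flips along the way, the symbol is -1.

-1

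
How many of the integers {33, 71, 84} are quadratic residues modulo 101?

(33/101) = +1 → QR.
(71/101) = +1 → QR.
(84/101) = +1 → QR.
Total quadratic residues among the 3: 3.

3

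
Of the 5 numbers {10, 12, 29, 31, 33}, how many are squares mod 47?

1

(10/47) = -1 → non-residue.
(12/47) = +1 → QR.
(29/47) = -1 → non-residue.
(31/47) = -1 → non-residue.
(33/47) = -1 → non-residue.
Total quadratic residues among the 5: 1.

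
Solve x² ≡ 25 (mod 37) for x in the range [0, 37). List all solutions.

5, 32

37 ≡ 1 (mod 4), so we find a root by search.
Trying successive values, 5² = 25 ≡ 25 (mod 37). The other root is 37 − 5 = 32.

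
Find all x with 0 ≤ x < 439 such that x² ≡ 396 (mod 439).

Since 439 ≡ 3 (mod 4), a square root of 396 is 396^((439+1)/4) = 396^110 mod 439.
Repeated squaring: 396^2≡93, 396^4≡308, 396^8≡40, 396^16≡283, 396^32≡191, 396^64≡44 (mod 439).
396^110 = 396^(64+32+8+4+2) ≡ 305 (mod 439).
Check: 305² = 93025 ≡ 396 (mod 439). The two roots are 134 and 305.

134, 305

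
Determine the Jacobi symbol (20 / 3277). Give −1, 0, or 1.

Pull out 2^2: since 3277 ≡ 5 (mod 8), (2/3277) = -1, so (2/3277)^2 = +1.
Reciprocity: 5 ≡ 1 and 3277 ≡ 1 (mod 4), so (5/3277) = +(3277/5).
Reduce top mod 5: now compute (2/5).
Pull out 2: since 5 ≡ 5 (mod 8), (2/5) = -1.
Reached (1/5) = 1. Collecting the sign flips along the way, the symbol is -1.

-1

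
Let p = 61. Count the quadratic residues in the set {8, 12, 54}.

1

(8/61) = -1 → non-residue.
(12/61) = +1 → QR.
(54/61) = -1 → non-residue.
Total quadratic residues among the 3: 1.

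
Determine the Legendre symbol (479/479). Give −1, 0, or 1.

First reduce: 479 ≡ 0 (mod 479).
Top reduces to 0: gcd > 1, so the symbol is 0.

0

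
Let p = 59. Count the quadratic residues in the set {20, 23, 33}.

1

(20/59) = +1 → QR.
(23/59) = -1 → non-residue.
(33/59) = -1 → non-residue.
Total quadratic residues among the 3: 1.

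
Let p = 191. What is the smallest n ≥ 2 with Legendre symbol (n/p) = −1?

(2/191) = +1, so 2 is a residue.
(3/191) = +1, so 3 is a residue.
(4/191) = +1, so 4 is a residue.
(5/191) = +1, so 5 is a residue.
(6/191) = +1, so 6 is a residue.
(7/191) = −1, so 7 is the smallest positive non-residue mod 191.

7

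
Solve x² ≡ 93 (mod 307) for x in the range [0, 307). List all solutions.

Since 307 ≡ 3 (mod 4), a square root of 93 is 93^((307+1)/4) = 93^77 mod 307.
Repeated squaring: 93^2≡53, 93^4≡46, 93^8≡274, 93^16≡168, 93^32≡287, 93^64≡93 (mod 307).
93^77 = 93^(64+8+4+1) ≡ 287 (mod 307).
Check: 287² = 82369 ≡ 93 (mod 307). The two roots are 20 and 287.

20, 287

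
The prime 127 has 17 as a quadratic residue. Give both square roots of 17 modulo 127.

12, 115

Since 127 ≡ 3 (mod 4), a square root of 17 is 17^((127+1)/4) = 17^32 mod 127.
Repeated squaring: 17^2≡35, 17^4≡82, 17^8≡120, 17^16≡49, 17^32≡115 (mod 127).
17^32 = 17^(32) ≡ 115 (mod 127).
Check: 115² = 13225 ≡ 17 (mod 127). The two roots are 12 and 115.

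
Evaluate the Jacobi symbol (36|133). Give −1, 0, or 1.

1

Pull out 2^2: since 133 ≡ 5 (mod 8), (2/133) = -1, so (2/133)^2 = +1.
Reciprocity: 9 ≡ 1 and 133 ≡ 1 (mod 4), so (9/133) = +(133/9).
Reduce top mod 9: now compute (7/9).
Reciprocity: 7 ≡ 3 and 9 ≡ 1 (mod 4), so (7/9) = +(9/7).
Reduce top mod 7: now compute (2/7).
Pull out 2: since 7 ≡ 7 (mod 8), (2/7) = +1.
Reached (1/7) = 1. Collecting the sign flips along the way, the symbol is +1.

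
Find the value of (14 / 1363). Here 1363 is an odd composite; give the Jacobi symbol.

Pull out 2: since 1363 ≡ 3 (mod 8), (2/1363) = -1.
Reciprocity: 7 ≡ 3 and 1363 ≡ 3 (mod 4), so (7/1363) = −(1363/7).
Reduce top mod 7: now compute (5/7).
Reciprocity: 5 ≡ 1 and 7 ≡ 3 (mod 4), so (5/7) = +(7/5).
Reduce top mod 5: now compute (2/5).
Pull out 2: since 5 ≡ 5 (mod 8), (2/5) = -1.
Reached (1/5) = 1. Collecting the sign flips along the way, the symbol is -1.

-1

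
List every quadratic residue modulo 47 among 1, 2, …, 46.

Square k = 1,…,23 (k and 47−k give the same square):
1²=1, 2²=4, 3²=9, 4²=16, 5²=25, 6²=36, 7²≡2, 8²≡17, 9²≡34, 10²≡6, 11²≡27, 12²≡3, 13²≡28, 14²≡8, 15²≡37, 16²≡21, 17²≡7, 18²≡42, 19²≡32, 20²≡24, 21²≡18, 22²≡14, 23²≡12 (mod 47).
So the quadratic residues mod 47 are {1, 2, 3, 4, 6, 7, 8, 9, 12, 14, 16, 17, 18, 21, 24, 25, 27, 28, 32, 34, 36, 37, 42}.

1, 2, 3, 4, 6, 7, 8, 9, 12, 14, 16, 17, 18, 21, 24, 25, 27, 28, 32, 34, 36, 37, 42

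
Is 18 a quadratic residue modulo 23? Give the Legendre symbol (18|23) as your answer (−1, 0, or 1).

Euler's criterion: (18/23) ≡ 18^11 (mod 23).
18^2 ≡ 2 (mod 23)
18^4 ≡ 4 (mod 23)
18^8 ≡ 16 (mod 23)
18^11 = 18^(8+2+1) ≡ 1 (mod 23).
Result is 1, so (18/23) = 1.

1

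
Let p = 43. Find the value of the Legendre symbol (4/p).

1

Euler's criterion: (4/43) ≡ 4^21 (mod 43).
4^2 ≡ 16 (mod 43)
4^4 ≡ 41 (mod 43)
4^8 ≡ 4 (mod 43)
4^16 ≡ 16 (mod 43)
4^21 = 4^(16+4+1) ≡ 1 (mod 43).
Result is 1, so (4/43) = 1.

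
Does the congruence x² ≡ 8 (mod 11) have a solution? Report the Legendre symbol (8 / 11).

-1

Pull out 2^3: since 11 ≡ 3 (mod 8), (2/11) = -1, so (2/11)^3 = -1.
Reached (1/11) = 1. Collecting the sign flips along the way, the symbol is -1.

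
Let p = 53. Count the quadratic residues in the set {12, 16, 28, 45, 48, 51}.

2

(12/53) = -1 → non-residue.
(16/53) = +1 → QR.
(28/53) = +1 → QR.
(45/53) = -1 → non-residue.
(48/53) = -1 → non-residue.
(51/53) = -1 → non-residue.
Total quadratic residues among the 6: 2.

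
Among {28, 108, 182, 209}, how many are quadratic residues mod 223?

(28/223) = +1 → QR.
(108/223) = -1 → non-residue.
(182/223) = -1 → non-residue.
(209/223) = -1 → non-residue.
Total quadratic residues among the 4: 1.

1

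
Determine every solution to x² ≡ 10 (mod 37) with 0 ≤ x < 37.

37 ≡ 1 (mod 4), so we find a root by search.
Trying successive values, 11² = 121 ≡ 10 (mod 37). The other root is 37 − 11 = 26.

11, 26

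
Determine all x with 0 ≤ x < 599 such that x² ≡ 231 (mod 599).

96, 503

Since 599 ≡ 3 (mod 4), a square root of 231 is 231^((599+1)/4) = 231^150 mod 599.
Repeated squaring: 231^2≡50, 231^4≡104, 231^8≡34, 231^16≡557, 231^32≡566, 231^64≡490, 231^128≡500 (mod 599).
231^150 = 231^(128+16+4+2) ≡ 96 (mod 599).
Check: 96² = 9216 ≡ 231 (mod 599). The two roots are 96 and 503.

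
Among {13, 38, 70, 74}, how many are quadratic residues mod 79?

(13/79) = +1 → QR.
(38/79) = +1 → QR.
(70/79) = -1 → non-residue.
(74/79) = -1 → non-residue.
Total quadratic residues among the 4: 2.

2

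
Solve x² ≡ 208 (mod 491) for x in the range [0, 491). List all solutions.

Since 491 ≡ 3 (mod 4), a square root of 208 is 208^((491+1)/4) = 208^123 mod 491.
Repeated squaring: 208^2≡56, 208^4≡190, 208^8≡257, 208^16≡255, 208^32≡213, 208^64≡197 (mod 491).
208^123 = 208^(64+32+16+8+2+1) ≡ 41 (mod 491).
Check: 41² = 1681 ≡ 208 (mod 491). The two roots are 41 and 450.

41, 450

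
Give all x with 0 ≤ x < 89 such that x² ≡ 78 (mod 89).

16, 73

89 ≡ 1 (mod 4), so we find a root by search.
Trying successive values, 16² = 256 ≡ 78 (mod 89). The other root is 89 − 16 = 73.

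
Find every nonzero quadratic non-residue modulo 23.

5 7 10 11 14 15 17 19 20 21 22

Square k = 1,…,11 (k and 23−k give the same square):
1²=1, 2²=4, 3²=9, 4²=16, 5²≡2, 6²≡13, 7²≡3, 8²≡18, 9²≡12, 10²≡8, 11²≡6 (mod 23).
The residues are {1, 2, 3, 4, 6, 8, 9, 12, 13, 16, 18}; the non-residues are the remaining 11 nonzero classes.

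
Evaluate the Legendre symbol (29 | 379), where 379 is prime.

-1

Euler's criterion: (29/379) ≡ 29^189 (mod 379).
29^2 ≡ 83 (mod 379)
29^4 ≡ 67 (mod 379)
29^8 ≡ 320 (mod 379)
29^16 ≡ 70 (mod 379)
29^32 ≡ 352 (mod 379)
29^64 ≡ 350 (mod 379)
29^128 ≡ 83 (mod 379)
29^189 = 29^(128+32+16+8+4+1) ≡ 378 (mod 379).
Result is 378 ≡ −1, so (29/379) = −1.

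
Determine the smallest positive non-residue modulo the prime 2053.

(2/2053) = −1, so 2 is the smallest positive non-residue mod 2053.

2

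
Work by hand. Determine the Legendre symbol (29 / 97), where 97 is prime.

-1

Reciprocity: 29 ≡ 1 and 97 ≡ 1 (mod 4), so (29/97) = +(97/29).
Reduce top mod 29: now compute (10/29).
Pull out 2: since 29 ≡ 5 (mod 8), (2/29) = -1.
Reciprocity: 5 ≡ 1 and 29 ≡ 1 (mod 4), so (5/29) = +(29/5).
Reduce top mod 5: now compute (4/5).
Pull out 2^2: since 5 ≡ 5 (mod 8), (2/5) = -1, so (2/5)^2 = +1.
Reached (1/5) = 1. Collecting the sign flips along the way, the symbol is -1.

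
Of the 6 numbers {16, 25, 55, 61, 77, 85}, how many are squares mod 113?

5

(16/113) = +1 → QR.
(25/113) = +1 → QR.
(55/113) = -1 → non-residue.
(61/113) = +1 → QR.
(77/113) = +1 → QR.
(85/113) = +1 → QR.
Total quadratic residues among the 6: 5.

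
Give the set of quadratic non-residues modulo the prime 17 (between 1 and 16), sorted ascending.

3 5 6 7 10 11 12 14

Square k = 1,…,8 (k and 17−k give the same square):
1²=1, 2²=4, 3²=9, 4²=16, 5²≡8, 6²≡2, 7²≡15, 8²≡13 (mod 17).
The residues are {1, 2, 4, 8, 9, 13, 15, 16}; the non-residues are the remaining 8 nonzero classes.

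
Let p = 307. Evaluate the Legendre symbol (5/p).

-1

Euler's criterion: (5/307) ≡ 5^153 (mod 307).
5^2 ≡ 25 (mod 307)
5^4 ≡ 11 (mod 307)
5^8 ≡ 121 (mod 307)
5^16 ≡ 212 (mod 307)
5^32 ≡ 122 (mod 307)
5^64 ≡ 148 (mod 307)
5^128 ≡ 107 (mod 307)
5^153 = 5^(128+16+8+1) ≡ 306 (mod 307).
Result is 306 ≡ −1, so (5/307) = −1.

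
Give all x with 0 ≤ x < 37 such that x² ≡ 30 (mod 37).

17, 20

37 ≡ 1 (mod 4), so we find a root by search.
Trying successive values, 17² = 289 ≡ 30 (mod 37). The other root is 37 − 17 = 20.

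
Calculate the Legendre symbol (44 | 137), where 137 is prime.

1

Euler's criterion: (44/137) ≡ 44^68 (mod 137).
44^2 ≡ 18 (mod 137)
44^4 ≡ 50 (mod 137)
44^8 ≡ 34 (mod 137)
44^16 ≡ 60 (mod 137)
44^32 ≡ 38 (mod 137)
44^64 ≡ 74 (mod 137)
44^68 = 44^(64+4) ≡ 1 (mod 137).
Result is 1, so (44/137) = 1.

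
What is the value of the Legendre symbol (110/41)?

-1

First reduce: 110 ≡ 28 (mod 41).
Pull out 2^2: since 41 ≡ 1 (mod 8), (2/41) = +1, so (2/41)^2 = +1.
Reciprocity: 7 ≡ 3 and 41 ≡ 1 (mod 4), so (7/41) = +(41/7).
Reduce top mod 7: now compute (6/7).
Pull out 2: since 7 ≡ 7 (mod 8), (2/7) = +1.
Reciprocity: 3 ≡ 3 and 7 ≡ 3 (mod 4), so (3/7) = −(7/3).
Reduce top mod 3: now compute (1/3).
Reached (1/3) = 1. Collecting the sign flips along the way, the symbol is -1.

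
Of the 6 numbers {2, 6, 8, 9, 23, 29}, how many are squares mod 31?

(2/31) = +1 → QR.
(6/31) = -1 → non-residue.
(8/31) = +1 → QR.
(9/31) = +1 → QR.
(23/31) = -1 → non-residue.
(29/31) = -1 → non-residue.
Total quadratic residues among the 6: 3.

3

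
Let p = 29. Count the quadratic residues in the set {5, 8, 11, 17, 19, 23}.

(5/29) = +1 → QR.
(8/29) = -1 → non-residue.
(11/29) = -1 → non-residue.
(17/29) = -1 → non-residue.
(19/29) = -1 → non-residue.
(23/29) = +1 → QR.
Total quadratic residues among the 6: 2.

2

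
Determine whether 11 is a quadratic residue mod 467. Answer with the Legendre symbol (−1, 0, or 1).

-1

Reciprocity: 11 ≡ 3 and 467 ≡ 3 (mod 4), so (11/467) = −(467/11).
Reduce top mod 11: now compute (5/11).
Reciprocity: 5 ≡ 1 and 11 ≡ 3 (mod 4), so (5/11) = +(11/5).
Reduce top mod 5: now compute (1/5).
Reached (1/5) = 1. Collecting the sign flips along the way, the symbol is -1.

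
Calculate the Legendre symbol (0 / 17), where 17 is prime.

Top reduces to 0: gcd > 1, so the symbol is 0.

0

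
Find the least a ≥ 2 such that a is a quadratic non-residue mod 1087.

3

(2/1087) = +1, so 2 is a residue.
(3/1087) = −1, so 3 is the smallest positive non-residue mod 1087.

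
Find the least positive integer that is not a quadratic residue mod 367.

3

(2/367) = +1, so 2 is a residue.
(3/367) = −1, so 3 is the smallest positive non-residue mod 367.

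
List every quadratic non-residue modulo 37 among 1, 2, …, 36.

Square k = 1,…,18 (k and 37−k give the same square):
1²=1, 2²=4, 3²=9, 4²=16, 5²=25, 6²=36, 7²≡12, 8²≡27, 9²≡7, 10²≡26, 11²≡10, 12²≡33, 13²≡21, 14²≡11, 15²≡3, 16²≡34, 17²≡30, 18²≡28 (mod 37).
The residues are {1, 3, 4, 7, 9, 10, 11, 12, 16, 21, 25, 26, 27, 28, 30, 33, 34, 36}; the non-residues are the remaining 18 nonzero classes.

2, 5, 6, 8, 13, 14, 15, 17, 18, 19, 20, 22, 23, 24, 29, 31, 32, 35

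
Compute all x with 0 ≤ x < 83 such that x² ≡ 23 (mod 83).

40, 43

Since 83 ≡ 3 (mod 4), a square root of 23 is 23^((83+1)/4) = 23^21 mod 83.
Repeated squaring: 23^2≡31, 23^4≡48, 23^8≡63, 23^16≡68 (mod 83).
23^21 = 23^(16+4+1) ≡ 40 (mod 83).
Check: 40² = 1600 ≡ 23 (mod 83). The two roots are 40 and 43.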